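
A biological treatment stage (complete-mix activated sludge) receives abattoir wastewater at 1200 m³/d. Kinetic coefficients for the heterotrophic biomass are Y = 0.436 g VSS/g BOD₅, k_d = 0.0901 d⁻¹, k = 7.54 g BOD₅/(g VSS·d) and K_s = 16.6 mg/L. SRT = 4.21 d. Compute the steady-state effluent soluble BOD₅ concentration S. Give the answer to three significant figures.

Effluent substrate depends only on kinetics and SRT: S = K_s(1 + k_d θ_c) / [θ_c(Yk − k_d) − 1] = 16.6 × (1 + 0.0901 × 4.21) / [4.21 × (0.436 × 7.54 − 0.0901) − 1] = 22.90 / 12.46 = 1.838 mg/L.

S ≈ 1.84 mg/L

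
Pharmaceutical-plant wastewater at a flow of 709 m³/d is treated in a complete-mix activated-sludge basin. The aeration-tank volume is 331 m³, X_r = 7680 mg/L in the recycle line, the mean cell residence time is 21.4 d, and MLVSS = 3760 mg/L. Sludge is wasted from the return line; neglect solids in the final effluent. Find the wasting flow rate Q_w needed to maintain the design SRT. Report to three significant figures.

Q_w = (V·X)/(θ_c X_r) = 331.0 × 3760 / (21.4 × 7680) = 7.573 m³/d.

Q_w ≈ 7.57 m³/d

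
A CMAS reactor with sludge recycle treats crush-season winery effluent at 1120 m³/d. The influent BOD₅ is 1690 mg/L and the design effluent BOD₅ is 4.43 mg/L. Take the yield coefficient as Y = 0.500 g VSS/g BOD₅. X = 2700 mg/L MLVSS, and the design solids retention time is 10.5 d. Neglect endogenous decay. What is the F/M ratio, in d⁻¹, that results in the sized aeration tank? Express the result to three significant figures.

F/M ≈ 0.191 d⁻¹

Biomass mass balance (decay neglected): V·X = Y·Q·(S₀ − S)·θ_c, so V = 0.500 × 1120 × (1690 − 4.43) × 10.5 / 2700 = 3671 m³.
F/M = applied load / biomass = Q·S₀/(V·X) = 1120 × 1690 / (3671 × 2700) = 0.1910 d⁻¹.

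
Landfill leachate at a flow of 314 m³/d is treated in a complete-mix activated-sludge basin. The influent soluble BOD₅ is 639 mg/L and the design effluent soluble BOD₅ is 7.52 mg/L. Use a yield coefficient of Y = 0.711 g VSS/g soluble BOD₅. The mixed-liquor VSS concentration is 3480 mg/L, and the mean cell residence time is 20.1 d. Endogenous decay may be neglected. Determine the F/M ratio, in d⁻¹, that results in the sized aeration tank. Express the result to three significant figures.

F/M ≈ 0.0708 d⁻¹

V·X = Y·Q·ΔS·θ_c gives V = 0.711 × 314 × (639 − 7.52) × 20.1 / 3480 = 814.3 m³.
F/M = Q·S₀ / (V·X) = 314 × 639 / (814.3 × 3480) = 0.07081 g soluble BOD₅·(g VSS·d)⁻¹.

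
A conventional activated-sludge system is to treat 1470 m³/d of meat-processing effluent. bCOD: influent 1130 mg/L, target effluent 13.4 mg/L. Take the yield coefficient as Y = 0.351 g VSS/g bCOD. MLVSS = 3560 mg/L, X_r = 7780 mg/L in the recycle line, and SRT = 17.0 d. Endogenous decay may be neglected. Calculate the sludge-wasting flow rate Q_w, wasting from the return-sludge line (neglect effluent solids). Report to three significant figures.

Q_w ≈ 74.1 m³/d

V·X = Y·Q·ΔS·θ_c gives V = 0.351 × 1470 × (1130 − 13.4) × 17.0 / 3560 = 2751 m³.
Q_w = (V·X)/(θ_c X_r) = 2751 × 3560 / (17.0 × 7780) = 74.05 m³/d.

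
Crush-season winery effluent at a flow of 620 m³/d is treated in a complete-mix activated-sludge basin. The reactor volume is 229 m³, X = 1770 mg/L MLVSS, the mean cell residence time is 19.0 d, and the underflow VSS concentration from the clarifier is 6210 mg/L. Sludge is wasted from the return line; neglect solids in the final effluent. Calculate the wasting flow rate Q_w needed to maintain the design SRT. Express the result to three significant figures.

Q_w ≈ 3.44 m³/d

Wasting from the return line (neglecting effluent solids): Q_w = V·X / (θ_c·X_r) = 229.0 × 1770 / (19.0 × 6210) = 3.435 m³/d.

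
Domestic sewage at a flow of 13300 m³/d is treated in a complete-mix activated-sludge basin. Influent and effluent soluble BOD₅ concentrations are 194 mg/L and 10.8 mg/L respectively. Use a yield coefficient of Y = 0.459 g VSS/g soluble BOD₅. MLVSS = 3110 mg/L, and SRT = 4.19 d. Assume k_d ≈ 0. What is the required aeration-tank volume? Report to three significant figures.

V ≈ 1510 m³

With k_d = 0 the design equation reduces to V = Y Q (S₀−S) θ_c / X = 0.459 × 13300 × (194 − 10.8) × 4.19 / 3110 = 1507 m³.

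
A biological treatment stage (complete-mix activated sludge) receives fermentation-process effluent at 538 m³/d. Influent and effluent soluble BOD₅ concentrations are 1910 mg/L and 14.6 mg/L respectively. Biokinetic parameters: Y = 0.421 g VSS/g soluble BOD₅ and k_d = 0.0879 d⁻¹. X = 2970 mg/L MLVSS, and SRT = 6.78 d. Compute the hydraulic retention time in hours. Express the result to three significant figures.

From the SRT design equation V = Y Q (S₀−S) θ_c / [X (1 + k_d θ_c)] = 0.421 × 538 × (1910 − 14.6) × 6.78 / [2970 × (1 + 0.0879 × 6.78)] = 2.91×10^6 / 4740 = 614.1 m³.
HRT = V/Q = 614.1 m³ / 538 m³·d⁻¹ = 1.141 d × 24 = 27.39 h.

τ ≈ 27.4 h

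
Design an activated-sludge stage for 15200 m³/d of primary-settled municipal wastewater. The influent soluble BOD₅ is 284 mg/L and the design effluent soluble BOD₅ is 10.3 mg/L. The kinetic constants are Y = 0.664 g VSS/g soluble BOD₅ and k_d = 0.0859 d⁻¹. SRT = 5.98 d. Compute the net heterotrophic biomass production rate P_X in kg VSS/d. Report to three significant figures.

P_X ≈ 1820 kg VSS/d

The observed yield is Y_obs = Y/(1 + k_d·θ_c) = 0.664 / (1 + 0.0859 × 5.98) = 0.664 / 1.514 = 0.4387 g VSS per g soluble BOD₅ removed.
Mass of soluble BOD₅ removed per day: Q(S₀ − S) = 15200 × 273.7 g/m³ = 4160 kg/d.
So the net sludge growth is P_X = 0.4387 × 4160 = 1825 kg VSS/d.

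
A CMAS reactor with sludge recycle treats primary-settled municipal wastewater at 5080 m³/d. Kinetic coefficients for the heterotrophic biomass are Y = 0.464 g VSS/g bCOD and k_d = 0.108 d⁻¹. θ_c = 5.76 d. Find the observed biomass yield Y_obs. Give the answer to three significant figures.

Y_obs ≈ 0.286 g VSS/g bCOD

Y_obs = Y / (1 + k_d θ_c) = 0.464 / (1 + 0.108 × 5.76) = 0.464 / 1.622 = 0.2861.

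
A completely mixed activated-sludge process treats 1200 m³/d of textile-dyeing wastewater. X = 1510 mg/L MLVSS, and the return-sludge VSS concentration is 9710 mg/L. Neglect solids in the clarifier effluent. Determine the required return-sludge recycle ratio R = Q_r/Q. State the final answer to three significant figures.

R = Q_r/Q = X/(X_r − X) = 1510 / (9710 − 1510) = 0.1841.

R ≈ 0.184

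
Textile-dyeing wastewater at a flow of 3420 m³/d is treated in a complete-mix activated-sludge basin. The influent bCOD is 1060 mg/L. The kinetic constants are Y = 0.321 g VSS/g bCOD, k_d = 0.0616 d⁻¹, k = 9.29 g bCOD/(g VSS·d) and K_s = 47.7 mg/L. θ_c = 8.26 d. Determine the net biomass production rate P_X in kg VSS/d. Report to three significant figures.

P_X ≈ 769 kg VSS/d

For a completely mixed reactor with recycle the Lawrence–McCarty relation gives S = K_s·(1 + k_d·θ_c) / [θ_c·(Y·k − k_d) − 1] = 47.7 × (1 + 0.0616 × 8.26) / [8.26 × (0.321 × 9.29 − 0.0616) − 1] = 71.97 / 23.12 = 3.112 mg/L.
Observed yield with endogenous decay: Y_obs = Y / (1 + k_d·θ_c) = 0.321 / (1 + 0.0616 × 8.26) = 0.321 / 1.509 = 0.2127 g VSS/g bCOD.
Substrate removed = Q·(S₀ − S) = 3420 m³/d × (1060 − 3.11) g/m³ = 3.61×10^6 g/d = 3615 kg/d.
Biomass produced: P_X = Y_obs·Q·ΔS = 0.2127 × 3615 ≈ 769.0 kg VSS/d.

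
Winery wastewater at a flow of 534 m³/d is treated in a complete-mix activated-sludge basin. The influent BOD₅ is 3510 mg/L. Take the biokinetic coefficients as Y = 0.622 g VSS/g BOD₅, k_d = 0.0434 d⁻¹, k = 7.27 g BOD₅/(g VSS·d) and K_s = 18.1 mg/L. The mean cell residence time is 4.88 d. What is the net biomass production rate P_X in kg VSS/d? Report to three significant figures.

P_X ≈ 962 kg VSS/d

For a completely mixed reactor with recycle the Lawrence–McCarty relation gives S = K_s·(1 + k_d·θ_c) / [θ_c·(Y·k − k_d) − 1] = 18.1 × (1 + 0.0434 × 4.88) / [4.88 × (0.622 × 7.27 − 0.0434) − 1] = 21.93 / 20.86 = 1.052 mg/L.
The observed yield is Y_obs = Y/(1 + k_d·θ_c) = 0.622 / (1 + 0.0434 × 4.88) = 0.622 / 1.212 = 0.5133 g VSS per g BOD₅ removed.
Substrate removed = Q·(S₀ − S) = 534 m³/d × (3510 − 1.05) g/m³ = 1.87×10^6 g/d = 1874 kg/d.
Net biomass production P_X = Y_obs × Q·(S₀ − S) = 0.5133 × 1874 = 961.8 kg VSS/d.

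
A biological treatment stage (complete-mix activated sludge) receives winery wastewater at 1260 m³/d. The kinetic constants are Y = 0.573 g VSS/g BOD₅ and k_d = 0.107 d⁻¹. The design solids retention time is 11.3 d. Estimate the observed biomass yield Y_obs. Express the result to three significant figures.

Observed yield with endogenous decay: Y_obs = Y / (1 + k_d·θ_c) = 0.573 / (1 + 0.107 × 11.3) = 0.573 / 2.209 = 0.2594 g VSS/g BOD₅.

Y_obs ≈ 0.259 g VSS/g BOD₅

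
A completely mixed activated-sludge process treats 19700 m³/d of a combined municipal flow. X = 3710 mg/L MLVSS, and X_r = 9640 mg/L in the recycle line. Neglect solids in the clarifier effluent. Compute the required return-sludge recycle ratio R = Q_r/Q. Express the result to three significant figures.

R = Q_r/Q = X/(X_r − X) = 3710 / (9640 − 3710) = 0.6256.

R ≈ 0.626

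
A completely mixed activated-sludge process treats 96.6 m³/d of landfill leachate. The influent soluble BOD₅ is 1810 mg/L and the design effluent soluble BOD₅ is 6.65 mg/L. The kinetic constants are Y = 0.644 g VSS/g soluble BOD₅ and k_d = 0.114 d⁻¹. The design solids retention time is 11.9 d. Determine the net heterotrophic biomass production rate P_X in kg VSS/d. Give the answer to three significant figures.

Correct the yield for decay: Y_obs = Y/(1 + k_d θ_c) = 0.644 / (1 + 0.114 × 11.9) = 0.644 / 2.357 = 0.2733.
ΔS = 1810 − 6.65 = 1803 mg/L, so the substrate removal rate is 96.6 × 1803/1000 = 174.2 kg soluble BOD₅/d.
Net biomass production P_X = Y_obs × Q·(S₀ − S) = 0.2733 × 174.2 = 47.61 kg VSS/d.

P_X ≈ 47.6 kg VSS/d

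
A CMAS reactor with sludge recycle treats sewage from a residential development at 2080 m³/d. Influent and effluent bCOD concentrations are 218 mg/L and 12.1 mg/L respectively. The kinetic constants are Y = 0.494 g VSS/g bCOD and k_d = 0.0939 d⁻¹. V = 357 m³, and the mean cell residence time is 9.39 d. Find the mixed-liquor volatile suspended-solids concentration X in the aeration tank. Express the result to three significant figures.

X ≈ 2960 mg/L

Solving the biomass balance for X: X = Y Q (S₀−S) θ_c / [V (1+k_d θ_c)] = 0.494 × 2080 × (218 − 12.1) × 9.39 / [357 × (1 + 0.0939 × 9.39)] = 2957 mg/L.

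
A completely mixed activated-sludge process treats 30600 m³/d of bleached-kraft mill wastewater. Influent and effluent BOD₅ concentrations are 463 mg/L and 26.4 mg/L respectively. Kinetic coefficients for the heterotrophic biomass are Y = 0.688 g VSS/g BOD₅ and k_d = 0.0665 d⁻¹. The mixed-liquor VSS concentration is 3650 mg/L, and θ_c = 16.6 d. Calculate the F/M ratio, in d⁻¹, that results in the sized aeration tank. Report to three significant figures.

From the SRT design equation V = Y Q (S₀−S) θ_c / [X (1 + k_d θ_c)] = 0.688 × 30600 × (463 − 26.4) × 16.6 / [3650 × (1 + 0.0665 × 16.6)] = 1.53×10^8 / 7679 = 19869 m³.
F/M = Q·S₀ / (V·X) = 30600 × 463 / (19869 × 3650) = 0.1954 g BOD₅·(g VSS·d)⁻¹.

F/M ≈ 0.195 d⁻¹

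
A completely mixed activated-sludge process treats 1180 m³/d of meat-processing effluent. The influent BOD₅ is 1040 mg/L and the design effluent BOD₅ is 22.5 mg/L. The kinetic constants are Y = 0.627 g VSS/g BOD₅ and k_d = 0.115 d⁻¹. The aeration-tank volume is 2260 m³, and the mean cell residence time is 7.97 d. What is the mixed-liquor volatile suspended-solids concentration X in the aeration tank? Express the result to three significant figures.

X ≈ 1390 mg/L

X = Y·Q·ΔS·θ_c / [V·(1 + k_d θ_c)] = 0.627 × 1180 × (1040 − 22.5) × 7.97 / [2260 × (1 + 0.115 × 7.97)] = 1385 mg/L.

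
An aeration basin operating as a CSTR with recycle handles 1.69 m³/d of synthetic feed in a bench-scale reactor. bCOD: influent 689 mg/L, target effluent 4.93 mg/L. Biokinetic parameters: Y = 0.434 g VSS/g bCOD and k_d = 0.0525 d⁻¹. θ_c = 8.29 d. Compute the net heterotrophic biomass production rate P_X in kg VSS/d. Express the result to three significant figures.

P_X ≈ 0.350 kg VSS/d

Correct the yield for decay: Y_obs = Y/(1 + k_d θ_c) = 0.434 / (1 + 0.0525 × 8.29) = 0.434 / 1.435 = 0.3024.
ΔS = 689 − 4.93 = 684.1 mg/L, so the substrate removal rate is 1.69 × 684.1/1000 = 1.156 kg bCOD/d.
So the net sludge growth is P_X = 0.3024 × 1.156 = 0.3496 kg VSS/d.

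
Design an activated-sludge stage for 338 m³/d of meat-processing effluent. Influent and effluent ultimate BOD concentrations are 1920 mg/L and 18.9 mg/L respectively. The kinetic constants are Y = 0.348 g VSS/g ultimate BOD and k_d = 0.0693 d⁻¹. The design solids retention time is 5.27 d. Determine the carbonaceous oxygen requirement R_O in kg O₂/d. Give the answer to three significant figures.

Y_obs = Y / (1 + k_d θ_c) = 0.348 / (1 + 0.0693 × 5.27) = 0.348 / 1.365 = 0.2549.
ΔS = 1920 − 18.9 = 1901 mg/L, so the substrate removal rate is 338 × 1901/1000 = 642.6 kg ultimate BOD/d.
P_X = Y_obs·Q·(S₀ − S) = 0.2549 × 642.6 = 163.8 kg VSS/d.
Carbonaceous O₂ demand = substrate oxidised − cell-mass equivalent = 642.6 − 1.42 × 163.8 = 410.0 kg O₂/d.

R_O ≈ 410 kg O₂/d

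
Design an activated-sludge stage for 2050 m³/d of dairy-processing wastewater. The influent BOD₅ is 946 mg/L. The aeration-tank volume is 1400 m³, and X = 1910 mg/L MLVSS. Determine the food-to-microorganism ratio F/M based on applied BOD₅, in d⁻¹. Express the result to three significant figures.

F/M ≈ 0.725 d⁻¹

F/M = Q·S₀ / (V·X) = 2050 × 946 / (1400 × 1910) = 0.7252 g BOD₅·(g VSS·d)⁻¹.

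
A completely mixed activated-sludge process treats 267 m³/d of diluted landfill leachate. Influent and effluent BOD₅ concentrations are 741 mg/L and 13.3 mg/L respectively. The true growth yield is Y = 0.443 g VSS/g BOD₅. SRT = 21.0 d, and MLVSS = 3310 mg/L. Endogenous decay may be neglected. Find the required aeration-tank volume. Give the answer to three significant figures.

Biomass mass balance (decay neglected): V·X = Y·Q·(S₀ − S)·θ_c, so V = 0.443 × 267 × (741 − 13.3) × 21.0 / 3310 = 546.1 m³.

V ≈ 546 m³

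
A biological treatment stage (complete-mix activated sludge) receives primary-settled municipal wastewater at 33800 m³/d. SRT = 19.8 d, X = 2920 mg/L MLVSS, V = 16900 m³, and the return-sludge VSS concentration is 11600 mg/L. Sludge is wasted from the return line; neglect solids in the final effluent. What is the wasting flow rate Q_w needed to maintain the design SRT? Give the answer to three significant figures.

θ_c = V·X/(Q_w·X_r) when wasting from the recycle, so Q_w = V·X/(θ_c·X_r) = 16900 × 2920 / (19.8 × 11600) = 214.9 m³/d.

Q_w ≈ 215 m³/d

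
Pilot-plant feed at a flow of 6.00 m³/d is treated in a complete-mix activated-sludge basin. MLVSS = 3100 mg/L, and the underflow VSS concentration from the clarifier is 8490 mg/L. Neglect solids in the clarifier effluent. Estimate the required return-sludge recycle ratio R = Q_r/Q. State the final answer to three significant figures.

R ≈ 0.575

R = Q_r/Q = X/(X_r − X) = 3100 / (8490 − 3100) = 0.5751.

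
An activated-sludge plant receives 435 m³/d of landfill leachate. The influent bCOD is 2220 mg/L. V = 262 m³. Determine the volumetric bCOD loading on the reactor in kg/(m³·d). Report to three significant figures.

L_v = Q S₀ / V = 435 × 2220 × 10⁻³ / 262.0 = 3.686 kg/(m³·d).

L_v ≈ 3.69 kg bCOD/(m³·d)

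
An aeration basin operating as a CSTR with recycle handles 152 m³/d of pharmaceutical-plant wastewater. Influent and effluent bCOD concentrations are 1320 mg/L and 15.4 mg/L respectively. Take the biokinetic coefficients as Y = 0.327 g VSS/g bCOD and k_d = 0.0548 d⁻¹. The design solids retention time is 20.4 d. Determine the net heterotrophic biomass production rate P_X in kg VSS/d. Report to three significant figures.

P_X ≈ 30.6 kg VSS/d

Correct the yield for decay: Y_obs = Y/(1 + k_d θ_c) = 0.327 / (1 + 0.0548 × 20.4) = 0.327 / 2.118 = 0.1544.
ΔS = 1320 − 15.4 = 1305 mg/L, so the substrate removal rate is 152 × 1305/1000 = 198.3 kg bCOD/d.
Biomass produced: P_X = Y_obs·Q·ΔS = 0.1544 × 198.3 ≈ 30.62 kg VSS/d.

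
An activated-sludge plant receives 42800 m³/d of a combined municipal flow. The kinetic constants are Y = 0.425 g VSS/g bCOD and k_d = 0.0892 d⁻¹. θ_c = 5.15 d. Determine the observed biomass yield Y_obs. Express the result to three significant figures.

Observed yield with endogenous decay: Y_obs = Y / (1 + k_d·θ_c) = 0.425 / (1 + 0.0892 × 5.15) = 0.425 / 1.459 = 0.2912 g VSS/g bCOD.

Y_obs ≈ 0.291 g VSS/g bCOD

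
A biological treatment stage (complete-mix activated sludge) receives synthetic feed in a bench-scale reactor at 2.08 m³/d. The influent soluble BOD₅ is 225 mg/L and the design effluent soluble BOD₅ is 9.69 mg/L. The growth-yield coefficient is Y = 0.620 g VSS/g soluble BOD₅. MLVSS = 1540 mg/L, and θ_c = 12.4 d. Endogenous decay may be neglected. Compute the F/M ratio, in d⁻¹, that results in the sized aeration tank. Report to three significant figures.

V·X = Y·Q·ΔS·θ_c gives V = 0.620 × 2.08 × (225 − 9.69) × 12.4 / 1540 = 2.236 m³.
Food-to-microorganism ratio F/M = Q S₀ / (V X) = 2.08 × 225 / (2.236 × 1540) = 0.1359 d⁻¹.

F/M ≈ 0.136 d⁻¹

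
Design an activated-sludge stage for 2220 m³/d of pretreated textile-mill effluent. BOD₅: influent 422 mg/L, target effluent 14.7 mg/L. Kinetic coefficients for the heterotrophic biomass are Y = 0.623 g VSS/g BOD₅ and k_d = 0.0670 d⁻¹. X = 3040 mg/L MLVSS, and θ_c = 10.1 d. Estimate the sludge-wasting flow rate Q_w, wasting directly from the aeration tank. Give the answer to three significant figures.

Q_w ≈ 111 m³/d

Rearranging the biomass balance for a CMAS with decay, V = Y·Q·ΔS·θ_c / [X·(1+k_d θ_c)] = 0.623 × 2220 × (422 − 14.7) × 10.1 / [3040 × (1 + 0.0670 × 10.1)] = 5.69×10^6 / 5097 = 1116 m³.
Wasting from the aeration tank: Q_w = V / θ_c = 1116 / 10.1 = 110.5 m³/d.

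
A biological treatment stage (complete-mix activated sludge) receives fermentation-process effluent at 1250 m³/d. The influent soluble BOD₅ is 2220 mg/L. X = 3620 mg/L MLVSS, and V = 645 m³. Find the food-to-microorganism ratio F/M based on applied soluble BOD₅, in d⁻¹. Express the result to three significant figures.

F/M = applied load / biomass = Q·S₀/(V·X) = 1250 × 2220 / (645.0 × 3620) = 1.188 d⁻¹.

F/M ≈ 1.19 d⁻¹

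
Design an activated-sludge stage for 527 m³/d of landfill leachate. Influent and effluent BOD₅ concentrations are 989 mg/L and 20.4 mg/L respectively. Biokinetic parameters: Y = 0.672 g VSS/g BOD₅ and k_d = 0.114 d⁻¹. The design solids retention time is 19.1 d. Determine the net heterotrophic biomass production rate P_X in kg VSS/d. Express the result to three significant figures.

P_X ≈ 108 kg VSS/d

Observed yield with endogenous decay: Y_obs = Y / (1 + k_d·θ_c) = 0.672 / (1 + 0.114 × 19.1) = 0.672 / 3.177 = 0.2115 g VSS/g BOD₅.
Q·(S₀ − S) = 527 × (989 − 20.4) × 10⁻³ = 510.5 kg/d removed.
Net biomass production P_X = Y_obs × Q·(S₀ − S) = 0.2115 × 510.5 = 108.0 kg VSS/d.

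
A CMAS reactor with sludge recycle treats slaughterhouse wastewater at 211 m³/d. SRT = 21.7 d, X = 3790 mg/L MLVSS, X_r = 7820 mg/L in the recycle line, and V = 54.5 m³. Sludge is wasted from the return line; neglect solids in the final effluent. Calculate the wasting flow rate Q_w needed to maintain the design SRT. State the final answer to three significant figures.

Q_w ≈ 1.22 m³/d

Q_w = (V·X)/(θ_c X_r) = 54.50 × 3790 / (21.7 × 7820) = 1.217 m³/d.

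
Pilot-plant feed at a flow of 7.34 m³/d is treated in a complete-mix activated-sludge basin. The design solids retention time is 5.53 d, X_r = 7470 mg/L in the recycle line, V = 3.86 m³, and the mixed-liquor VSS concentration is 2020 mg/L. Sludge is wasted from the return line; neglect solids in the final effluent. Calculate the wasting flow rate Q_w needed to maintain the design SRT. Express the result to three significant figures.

Q_w ≈ 0.189 m³/d

Wasting from the return line (neglecting effluent solids): Q_w = V·X / (θ_c·X_r) = 3.860 × 2020 / (5.53 × 7470) = 0.1888 m³/d.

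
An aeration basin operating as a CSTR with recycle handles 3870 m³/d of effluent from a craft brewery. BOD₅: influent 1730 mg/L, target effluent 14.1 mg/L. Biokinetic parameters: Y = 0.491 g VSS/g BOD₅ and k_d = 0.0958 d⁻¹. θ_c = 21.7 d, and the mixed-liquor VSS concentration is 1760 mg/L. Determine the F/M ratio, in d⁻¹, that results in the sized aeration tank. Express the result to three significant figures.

Rearranging the biomass balance for a CMAS with decay, V = Y·Q·ΔS·θ_c / [X·(1+k_d θ_c)] = 0.491 × 3870 × (1730 − 14.1) × 21.7 / [1760 × (1 + 0.0958 × 21.7)] = 7.08×10^7 / 5419 = 13057 m³.
Food-to-microorganism ratio F/M = Q S₀ / (V X) = 3870 × 1730 / (13057 × 1760) = 0.2913 d⁻¹.

F/M ≈ 0.291 d⁻¹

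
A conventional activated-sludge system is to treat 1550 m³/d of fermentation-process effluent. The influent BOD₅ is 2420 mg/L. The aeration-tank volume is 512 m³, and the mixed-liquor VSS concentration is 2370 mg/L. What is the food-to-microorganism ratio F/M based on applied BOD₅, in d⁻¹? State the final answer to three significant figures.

F/M ≈ 3.09 d⁻¹

F/M = applied load / biomass = Q·S₀/(V·X) = 1550 × 2420 / (512.0 × 2370) = 3.091 d⁻¹.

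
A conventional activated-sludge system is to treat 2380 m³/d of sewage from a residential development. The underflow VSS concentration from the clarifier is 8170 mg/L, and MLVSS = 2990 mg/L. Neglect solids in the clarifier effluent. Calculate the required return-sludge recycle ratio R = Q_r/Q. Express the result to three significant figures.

Solids balance on the clarifier gives (1+R)X = R·X_r, so R = X/(X_r − X) = 2990 / (8170 − 2990) = 0.5772.

R ≈ 0.577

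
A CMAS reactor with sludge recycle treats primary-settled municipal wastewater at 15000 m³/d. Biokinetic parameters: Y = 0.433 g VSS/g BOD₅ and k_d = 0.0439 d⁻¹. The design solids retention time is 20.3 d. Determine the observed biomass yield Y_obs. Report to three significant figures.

The observed yield is Y_obs = Y/(1 + k_d·θ_c) = 0.433 / (1 + 0.0439 × 20.3) = 0.433 / 1.891 = 0.2290 g VSS per g BOD₅ removed.

Y_obs ≈ 0.229 g VSS/g BOD₅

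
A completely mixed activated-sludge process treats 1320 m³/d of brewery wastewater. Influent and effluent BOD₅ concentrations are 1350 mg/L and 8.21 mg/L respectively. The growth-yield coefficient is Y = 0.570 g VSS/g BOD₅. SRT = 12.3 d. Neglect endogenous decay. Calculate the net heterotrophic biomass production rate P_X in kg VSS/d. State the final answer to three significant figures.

P_X ≈ 1010 kg VSS/d

No decay correction is needed, so Y_obs = Y = 0.570.
Mass of BOD₅ removed per day: Q(S₀ − S) = 1320 × 1342 g/m³ = 1771 kg/d.
P_X = Y_obs · Q(S₀ − S) = 0.5700 × 1771 = 1010 kg VSS/d.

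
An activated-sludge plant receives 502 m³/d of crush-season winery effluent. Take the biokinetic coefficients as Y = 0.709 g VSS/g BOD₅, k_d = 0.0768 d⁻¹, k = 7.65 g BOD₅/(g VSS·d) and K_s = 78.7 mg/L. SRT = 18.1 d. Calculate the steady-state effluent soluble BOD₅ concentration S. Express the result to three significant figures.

S ≈ 1.96 mg/L

For a completely mixed reactor with recycle the Lawrence–McCarty relation gives S = K_s·(1 + k_d·θ_c) / [θ_c·(Y·k − k_d) − 1] = 78.7 × (1 + 0.0768 × 18.1) / [18.1 × (0.709 × 7.65 − 0.0768) − 1] = 188.1 / 95.78 = 1.964 mg/L.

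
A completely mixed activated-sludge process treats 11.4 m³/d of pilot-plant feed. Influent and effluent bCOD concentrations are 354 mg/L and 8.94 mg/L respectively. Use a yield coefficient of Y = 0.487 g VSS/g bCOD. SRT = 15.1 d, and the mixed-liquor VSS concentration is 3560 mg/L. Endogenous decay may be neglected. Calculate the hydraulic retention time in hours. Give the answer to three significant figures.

τ ≈ 17.1 h

V·X = Y·Q·ΔS·θ_c gives V = 0.487 × 11.4 × (354 − 8.94) × 15.1 / 3560 = 8.126 m³.
Hydraulic retention time τ = V/Q = 8.126 / 11.4 = 0.7128 d = 17.11 h.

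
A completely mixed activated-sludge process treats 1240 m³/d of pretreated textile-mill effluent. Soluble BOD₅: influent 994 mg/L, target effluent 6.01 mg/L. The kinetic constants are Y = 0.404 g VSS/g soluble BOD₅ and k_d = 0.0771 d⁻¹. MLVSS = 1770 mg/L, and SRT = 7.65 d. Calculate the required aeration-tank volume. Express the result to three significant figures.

Rearranging the biomass balance for a CMAS with decay, V = Y·Q·ΔS·θ_c / [X·(1+k_d θ_c)] = 0.404 × 1240 × (994 − 6.01) × 7.65 / [1770 × (1 + 0.0771 × 7.65)] = 3.79×10^6 / 2814 = 1346 m³.

V ≈ 1350 m³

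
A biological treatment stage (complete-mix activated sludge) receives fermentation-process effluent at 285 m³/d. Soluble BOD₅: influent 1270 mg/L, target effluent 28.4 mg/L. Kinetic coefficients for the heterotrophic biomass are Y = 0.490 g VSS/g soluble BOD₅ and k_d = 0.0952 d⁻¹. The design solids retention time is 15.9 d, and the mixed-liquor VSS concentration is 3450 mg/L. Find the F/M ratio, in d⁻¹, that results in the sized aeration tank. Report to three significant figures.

Steady-state biomass mass balance: V·X·(1 + k_d·θ_c) = Y·Q·(S₀ − S)·θ_c, so V = 0.490 × 285 × (1270 − 28.4) × 15.9 / [3450 × (1 + 0.0952 × 15.9)] = 2.76×10^6 / 8672 = 317.9 m³.
F/M = applied load / biomass = Q·S₀/(V·X) = 285 × 1270 / (317.9 × 3450) = 0.3300 d⁻¹.

F/M ≈ 0.330 d⁻¹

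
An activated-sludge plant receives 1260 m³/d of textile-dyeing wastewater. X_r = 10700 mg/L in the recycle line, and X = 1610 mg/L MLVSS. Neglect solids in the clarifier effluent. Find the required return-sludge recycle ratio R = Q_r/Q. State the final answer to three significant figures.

R ≈ 0.177

R = Q_r/Q = X/(X_r − X) = 1610 / (10700 − 1610) = 0.1771.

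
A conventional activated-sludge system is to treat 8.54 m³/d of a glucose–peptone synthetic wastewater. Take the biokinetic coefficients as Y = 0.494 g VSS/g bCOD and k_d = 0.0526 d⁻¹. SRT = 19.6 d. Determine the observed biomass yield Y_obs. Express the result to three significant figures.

Observed yield with endogenous decay: Y_obs = Y / (1 + k_d·θ_c) = 0.494 / (1 + 0.0526 × 19.6) = 0.494 / 2.031 = 0.2432 g VSS/g bCOD.

Y_obs ≈ 0.243 g VSS/g bCOD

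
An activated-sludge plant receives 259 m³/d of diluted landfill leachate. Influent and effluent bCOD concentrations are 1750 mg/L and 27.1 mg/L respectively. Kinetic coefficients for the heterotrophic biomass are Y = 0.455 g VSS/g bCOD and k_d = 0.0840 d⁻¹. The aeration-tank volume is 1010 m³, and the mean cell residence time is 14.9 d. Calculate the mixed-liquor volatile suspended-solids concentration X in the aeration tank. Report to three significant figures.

X ≈ 1330 mg/L

X = Y·Q·ΔS·θ_c / [V·(1 + k_d θ_c)] = 0.455 × 259 × (1750 − 27.1) × 14.9 / [1010 × (1 + 0.0840 × 14.9)] = 1330 mg/L.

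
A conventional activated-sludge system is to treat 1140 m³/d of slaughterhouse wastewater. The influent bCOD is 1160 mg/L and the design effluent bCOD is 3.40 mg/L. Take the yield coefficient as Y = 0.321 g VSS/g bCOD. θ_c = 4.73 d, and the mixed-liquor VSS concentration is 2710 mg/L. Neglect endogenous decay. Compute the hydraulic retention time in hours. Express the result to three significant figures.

τ ≈ 15.6 h

V·X = Y·Q·ΔS·θ_c gives V = 0.321 × 1140 × (1160 − 3.40) × 4.73 / 2710 = 738.7 m³.
HRT = V/Q = 738.7 m³ / 1140 m³·d⁻¹ = 0.6480 d × 24 = 15.55 h.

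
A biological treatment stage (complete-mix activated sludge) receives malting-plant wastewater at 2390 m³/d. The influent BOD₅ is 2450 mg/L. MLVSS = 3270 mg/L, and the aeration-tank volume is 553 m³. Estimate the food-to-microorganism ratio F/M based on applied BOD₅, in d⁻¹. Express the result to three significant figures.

F/M ≈ 3.24 d⁻¹

F/M = Q·S₀ / (V·X) = 2390 × 2450 / (553.0 × 3270) = 3.238 g BOD₅·(g VSS·d)⁻¹.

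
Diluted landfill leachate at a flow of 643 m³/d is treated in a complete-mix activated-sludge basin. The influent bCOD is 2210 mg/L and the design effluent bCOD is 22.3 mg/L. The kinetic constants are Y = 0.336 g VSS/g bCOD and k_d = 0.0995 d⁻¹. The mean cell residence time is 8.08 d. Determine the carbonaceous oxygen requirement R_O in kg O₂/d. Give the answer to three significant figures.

Correct the yield for decay: Y_obs = Y/(1 + k_d θ_c) = 0.336 / (1 + 0.0995 × 8.08) = 0.336 / 1.804 = 0.1863.
ΔS = 2210 − 22.3 = 2188 mg/L, so the substrate removal rate is 643 × 2188/1000 = 1407 kg bCOD/d.
P_X = Y_obs·Q·(S₀ − S) = 0.1863 × 1407 = 262.0 kg VSS/d.
R_O = Q·(S₀ − S) − 1.42·P_X = 1407 − 1.42 × 262.0 = 1035 kg O₂/d.

R_O ≈ 1030 kg O₂/d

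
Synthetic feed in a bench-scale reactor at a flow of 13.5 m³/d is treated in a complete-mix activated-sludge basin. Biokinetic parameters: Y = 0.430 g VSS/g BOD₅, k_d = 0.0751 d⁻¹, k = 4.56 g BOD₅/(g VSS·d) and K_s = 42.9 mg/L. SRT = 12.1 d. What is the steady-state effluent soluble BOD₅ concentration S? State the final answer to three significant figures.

S ≈ 3.75 mg/L

From the Monod/SRT balance for a CMAS, S = K_s·(1+k_d θ_c)/[θ_c·(Y k − k_d) − 1] = 42.9 × (1 + 0.0751 × 12.1) / [12.1 × (0.430 × 4.56 − 0.0751) − 1] = 81.88 / 21.82 = 3.753 mg/L.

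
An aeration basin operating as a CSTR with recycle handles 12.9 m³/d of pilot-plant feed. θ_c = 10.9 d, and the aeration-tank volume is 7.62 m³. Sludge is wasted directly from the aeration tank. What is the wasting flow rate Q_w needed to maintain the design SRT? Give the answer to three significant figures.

Q_w ≈ 0.699 m³/d

Wasting from the aeration tank: Q_w = V / θ_c = 7.620 / 10.9 = 0.6991 m³/d.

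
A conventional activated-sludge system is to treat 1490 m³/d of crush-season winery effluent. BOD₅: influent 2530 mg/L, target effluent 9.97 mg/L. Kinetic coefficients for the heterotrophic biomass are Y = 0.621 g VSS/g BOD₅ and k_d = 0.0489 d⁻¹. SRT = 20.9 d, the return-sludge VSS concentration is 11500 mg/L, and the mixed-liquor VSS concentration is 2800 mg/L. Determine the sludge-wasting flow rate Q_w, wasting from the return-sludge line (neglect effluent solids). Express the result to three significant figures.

Q_w ≈ 100 m³/d

From the SRT design equation V = Y Q (S₀−S) θ_c / [X (1 + k_d θ_c)] = 0.621 × 1490 × (2530 − 9.97) × 20.9 / [2800 × (1 + 0.0489 × 20.9)] = 4.87×10^7 / 5662 = 8608 m³.
Q_w = (V·X)/(θ_c X_r) = 8608 × 2800 / (20.9 × 11500) = 100.3 m³/d.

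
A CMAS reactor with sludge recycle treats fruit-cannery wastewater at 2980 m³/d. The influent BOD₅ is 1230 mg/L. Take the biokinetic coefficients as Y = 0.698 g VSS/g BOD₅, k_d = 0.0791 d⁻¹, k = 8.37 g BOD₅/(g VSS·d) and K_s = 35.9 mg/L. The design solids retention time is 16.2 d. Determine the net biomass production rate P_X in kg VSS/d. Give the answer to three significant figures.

Effluent substrate depends only on kinetics and SRT: S = K_s(1 + k_d θ_c) / [θ_c(Yk − k_d) − 1] = 35.9 × (1 + 0.0791 × 16.2) / [16.2 × (0.698 × 8.37 − 0.0791) − 1] = 81.90 / 92.36 = 0.8867 mg/L.
Correct the yield for decay: Y_obs = Y/(1 + k_d θ_c) = 0.698 / (1 + 0.0791 × 16.2) = 0.698 / 2.281 = 0.3059.
Mass of BOD₅ removed per day: Q(S₀ − S) = 2980 × 1229 g/m³ = 3663 kg/d.
Net biomass production P_X = Y_obs × Q·(S₀ − S) = 0.3059 × 3663 = 1121 kg VSS/d.

P_X ≈ 1120 kg VSS/d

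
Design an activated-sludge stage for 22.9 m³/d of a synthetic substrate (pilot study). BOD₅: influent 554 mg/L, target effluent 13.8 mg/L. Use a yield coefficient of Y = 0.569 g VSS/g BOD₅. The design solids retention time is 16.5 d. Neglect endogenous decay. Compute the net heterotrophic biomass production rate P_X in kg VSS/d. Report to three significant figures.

P_X ≈ 7.04 kg VSS/d

Since k_d ≈ 0, Y_obs = Y = 0.569 g VSS/g BOD₅.
Q·(S₀ − S) = 22.9 × (554 − 13.8) × 10⁻³ = 12.37 kg/d removed.
Net biomass production P_X = Y_obs × Q·(S₀ − S) = 0.5690 × 12.37 = 7.039 kg VSS/d.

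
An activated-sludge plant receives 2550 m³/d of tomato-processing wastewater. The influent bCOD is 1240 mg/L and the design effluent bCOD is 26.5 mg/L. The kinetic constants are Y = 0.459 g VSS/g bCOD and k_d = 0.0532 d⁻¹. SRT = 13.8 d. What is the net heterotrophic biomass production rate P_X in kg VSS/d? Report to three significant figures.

P_X ≈ 819 kg VSS/d

Y_obs = Y / (1 + k_d θ_c) = 0.459 / (1 + 0.0532 × 13.8) = 0.459 / 1.734 = 0.2647.
Substrate removed = Q·(S₀ − S) = 2550 m³/d × (1240 − 26.5) g/m³ = 3.09×10^6 g/d = 3094 kg/d.
Biomass produced: P_X = Y_obs·Q·ΔS = 0.2647 × 3094 ≈ 819.0 kg VSS/d.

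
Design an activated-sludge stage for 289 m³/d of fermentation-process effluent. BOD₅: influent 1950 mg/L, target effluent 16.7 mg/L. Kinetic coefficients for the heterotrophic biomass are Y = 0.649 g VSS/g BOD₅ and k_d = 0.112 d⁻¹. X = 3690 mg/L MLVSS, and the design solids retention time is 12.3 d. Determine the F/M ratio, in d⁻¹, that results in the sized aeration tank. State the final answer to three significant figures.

F/M ≈ 0.300 d⁻¹

From the SRT design equation V = Y Q (S₀−S) θ_c / [X (1 + k_d θ_c)] = 0.649 × 289 × (1950 − 16.7) × 12.3 / [3690 × (1 + 0.112 × 12.3)] = 4.46×10^6 / 8773 = 508.4 m³.
Food-to-microorganism ratio F/M = Q S₀ / (V X) = 289 × 1950 / (508.4 × 3690) = 0.3004 d⁻¹.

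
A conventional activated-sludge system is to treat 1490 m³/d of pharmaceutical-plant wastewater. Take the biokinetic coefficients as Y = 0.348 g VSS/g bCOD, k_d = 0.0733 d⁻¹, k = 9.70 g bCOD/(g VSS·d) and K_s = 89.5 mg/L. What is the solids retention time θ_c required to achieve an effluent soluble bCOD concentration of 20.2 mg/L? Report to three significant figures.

At the target effluent, Y k S/(K_s+S) = 0.348×9.70×20.2/109.7 = 0.6216 d⁻¹.
Then 1/θ_c = μ − k_d = 0.6216 − 0.0733 = 0.5483 d⁻¹, giving θ_c = 1.824 d.

θ_c ≈ 1.82 d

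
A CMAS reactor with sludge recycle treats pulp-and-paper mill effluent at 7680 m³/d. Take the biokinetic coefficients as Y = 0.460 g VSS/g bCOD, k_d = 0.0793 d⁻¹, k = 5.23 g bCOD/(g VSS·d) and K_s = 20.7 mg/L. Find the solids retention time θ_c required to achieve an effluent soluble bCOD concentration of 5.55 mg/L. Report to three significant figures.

θ_c ≈ 2.33 d

From 1/θ_c = Y·k·S/(K_s + S) − k_d: Y·k·S/(K_s+S) = 0.460 × 5.23 × 5.55 / (20.7 + 5.55) = 0.5087 d⁻¹.
Then 1/θ_c = μ − k_d = 0.5087 − 0.0793 = 0.4294 d⁻¹, giving θ_c = 2.329 d.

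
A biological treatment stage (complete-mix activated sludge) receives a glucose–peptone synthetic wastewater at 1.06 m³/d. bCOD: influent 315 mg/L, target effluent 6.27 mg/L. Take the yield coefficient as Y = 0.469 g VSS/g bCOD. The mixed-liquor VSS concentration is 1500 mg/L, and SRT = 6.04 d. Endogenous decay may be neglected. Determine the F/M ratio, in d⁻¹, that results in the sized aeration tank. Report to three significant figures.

With k_d = 0 the design equation reduces to V = Y Q (S₀−S) θ_c / X = 0.469 × 1.06 × (315 − 6.27) × 6.04 / 1500 = 0.6180 m³.
F/M = Q·S₀ / (V·X) = 1.06 × 315 / (0.6180 × 1500) = 0.3602 g bCOD·(g VSS·d)⁻¹.

F/M ≈ 0.360 d⁻¹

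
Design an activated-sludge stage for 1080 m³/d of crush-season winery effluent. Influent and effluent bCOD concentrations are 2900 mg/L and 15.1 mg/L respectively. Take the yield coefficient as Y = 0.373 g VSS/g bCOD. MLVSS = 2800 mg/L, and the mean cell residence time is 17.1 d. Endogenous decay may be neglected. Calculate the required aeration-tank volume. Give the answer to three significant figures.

V ≈ 7100 m³

V·X = Y·Q·ΔS·θ_c gives V = 0.373 × 1080 × (2900 − 15.1) × 17.1 / 2800 = 7097 m³.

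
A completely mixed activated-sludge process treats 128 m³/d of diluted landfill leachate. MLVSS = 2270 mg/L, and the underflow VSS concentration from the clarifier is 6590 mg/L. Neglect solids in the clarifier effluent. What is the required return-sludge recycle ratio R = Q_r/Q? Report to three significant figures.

R ≈ 0.525

R = Q_r/Q = X/(X_r − X) = 2270 / (6590 − 2270) = 0.5255.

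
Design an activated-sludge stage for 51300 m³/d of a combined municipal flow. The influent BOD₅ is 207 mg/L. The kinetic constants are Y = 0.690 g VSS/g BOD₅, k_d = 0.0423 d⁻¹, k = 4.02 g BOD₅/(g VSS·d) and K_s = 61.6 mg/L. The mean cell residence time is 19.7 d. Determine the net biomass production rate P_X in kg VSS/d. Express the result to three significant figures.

P_X ≈ 3960 kg VSS/d

From the Monod/SRT balance for a CMAS, S = K_s·(1+k_d θ_c)/[θ_c·(Y k − k_d) − 1] = 61.6 × (1 + 0.0423 × 19.7) / [19.7 × (0.690 × 4.02 − 0.0423) − 1] = 112.9 / 52.81 = 2.138 mg/L.
Y_obs = Y / (1 + k_d θ_c) = 0.690 / (1 + 0.0423 × 19.7) = 0.690 / 1.833 = 0.3764.
Q·(S₀ − S) = 51300 × (207 − 2.14) × 10⁻³ = 10509 kg/d removed.
P_X = Y_obs · Q(S₀ − S) = 0.3764 × 10509 = 3955 kg VSS/d.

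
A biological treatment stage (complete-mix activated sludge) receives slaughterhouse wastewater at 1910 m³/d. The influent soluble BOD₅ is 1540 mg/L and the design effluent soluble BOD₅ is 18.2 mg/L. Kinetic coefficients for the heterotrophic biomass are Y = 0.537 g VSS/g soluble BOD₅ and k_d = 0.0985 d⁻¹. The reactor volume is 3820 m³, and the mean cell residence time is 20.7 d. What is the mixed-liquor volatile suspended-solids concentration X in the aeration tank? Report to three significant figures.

Solving the biomass balance for X: X = Y Q (S₀−S) θ_c / [V (1+k_d θ_c)] = 0.537 × 1910 × (1540 − 18.2) × 20.7 / [3820 × (1 + 0.0985 × 20.7)] = 2783 mg/L.

X ≈ 2780 mg/L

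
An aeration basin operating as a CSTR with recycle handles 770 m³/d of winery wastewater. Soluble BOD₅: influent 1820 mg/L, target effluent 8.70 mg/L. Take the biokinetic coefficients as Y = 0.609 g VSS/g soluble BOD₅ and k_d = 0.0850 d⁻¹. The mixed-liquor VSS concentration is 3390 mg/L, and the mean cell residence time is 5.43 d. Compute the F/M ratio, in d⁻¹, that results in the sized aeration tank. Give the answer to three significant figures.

F/M ≈ 0.444 d⁻¹

Steady-state biomass mass balance: V·X·(1 + k_d·θ_c) = Y·Q·(S₀ − S)·θ_c, so V = 0.609 × 770 × (1820 − 8.70) × 5.43 / [3390 × (1 + 0.0850 × 5.43)] = 4.61×10^6 / 4955 = 930.9 m³.
F/M = Q·S₀ / (V·X) = 770 × 1820 / (930.9 × 3390) = 0.4441 g soluble BOD₅·(g VSS·d)⁻¹.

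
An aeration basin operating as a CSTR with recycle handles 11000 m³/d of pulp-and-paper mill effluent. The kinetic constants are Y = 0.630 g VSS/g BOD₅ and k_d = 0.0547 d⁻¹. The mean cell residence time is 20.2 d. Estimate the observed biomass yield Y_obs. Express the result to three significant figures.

Y_obs ≈ 0.299 g VSS/g BOD₅

Observed yield with endogenous decay: Y_obs = Y / (1 + k_d·θ_c) = 0.630 / (1 + 0.0547 × 20.2) = 0.630 / 2.105 = 0.2993 g VSS/g BOD₅.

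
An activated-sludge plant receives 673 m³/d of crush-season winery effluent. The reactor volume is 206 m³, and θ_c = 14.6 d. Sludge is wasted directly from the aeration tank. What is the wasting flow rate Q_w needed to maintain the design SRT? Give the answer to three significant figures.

Q_w ≈ 14.1 m³/d

Wasting from the aeration tank: Q_w = V / θ_c = 206.0 / 14.6 = 14.11 m³/d.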